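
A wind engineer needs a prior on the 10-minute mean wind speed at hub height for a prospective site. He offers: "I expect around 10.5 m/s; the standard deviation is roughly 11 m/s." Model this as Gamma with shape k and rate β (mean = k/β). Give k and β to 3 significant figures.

For Gamma(k, rate β): mean = k/β, variance = k/β², so CV = 1/√k.
CV = SD/mean = 11/10.5 = 1.048, hence k = 1/CV² = 0.911.
Then β = k/mean = 0.911/10.5 = 0.0868.

k ≈ 0.911, β ≈ 0.0868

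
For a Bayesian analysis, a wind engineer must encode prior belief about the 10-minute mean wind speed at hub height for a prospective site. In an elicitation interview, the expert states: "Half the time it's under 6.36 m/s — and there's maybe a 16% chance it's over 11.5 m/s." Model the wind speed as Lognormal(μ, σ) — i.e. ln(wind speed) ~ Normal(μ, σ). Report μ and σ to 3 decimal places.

μ ≈ 1.850, σ ≈ 0.596

If T ~ Lognormal(μ,σ) then ln T ~ Normal(μ,σ), so the p-quantile of ln T is μ + z_p·σ.
ln(6.36) = 1.85 and ln(11.5) = 2.442; z_{0.5} = 0, z_{0.84} = 0.9945.
σ = (2.442 − 1.85)/(0.9945 − (0)) = 0.596.
μ = 1.85 − (0)·0.596 = 1.850.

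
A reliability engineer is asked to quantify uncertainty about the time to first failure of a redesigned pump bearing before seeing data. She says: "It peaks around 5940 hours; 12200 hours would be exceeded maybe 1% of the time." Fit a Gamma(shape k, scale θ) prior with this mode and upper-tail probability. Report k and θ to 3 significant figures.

k ≈ 10.4, θ ≈ 630

Gamma(k,θ) with k>1 has mode (k−1)θ, so θ = 5940/(k−1).
Need P(X < 12200) = 0.99 with θ tied to k this way. Start at k = 2, θ = 5940: P(X<12200) ≈ 0.608.
Too low — raise k to concentrate. Iterating converges to k ≈ 10.4.
Then θ = 5940/(10.4−1) ≈ 630.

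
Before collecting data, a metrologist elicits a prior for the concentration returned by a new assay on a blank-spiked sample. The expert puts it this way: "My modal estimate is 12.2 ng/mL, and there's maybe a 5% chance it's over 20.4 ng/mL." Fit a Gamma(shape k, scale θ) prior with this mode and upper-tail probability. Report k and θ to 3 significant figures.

Gamma(k,θ) with k>1 has mode (k−1)θ, so θ = 12.2/(k−1).
Need P(X < 20.4) = 0.95 with θ tied to k this way. Start at k = 2, θ = 12.2: P(X<20.4) ≈ 0.498.
Too low — raise k to concentrate. Iterating converges to k ≈ 11.6.
Then θ = 12.2/(11.6−1) ≈ 1.15.

k ≈ 11.6, θ ≈ 1.15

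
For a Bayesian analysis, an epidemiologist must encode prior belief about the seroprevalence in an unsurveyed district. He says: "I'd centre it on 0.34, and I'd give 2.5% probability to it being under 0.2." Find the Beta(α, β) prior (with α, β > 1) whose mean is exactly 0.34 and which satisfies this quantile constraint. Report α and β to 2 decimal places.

With mean 0.34 fixed, write α = 0.34s, β = 0.66s where s = α+β.
Need P(θ < 0.2) = 0.025 under Beta(0.34s, 0.66s). Normal approximation: (q−m)/√(m(1−m)/s) ≈ z_{0.025} = -1.96, so s ≈ 0.34·0.66·(-1.96)²/(0.2−0.34)² = 44.0.
At s = 44.0: P(θ<0.2) ≈ 0.017. Adjusting to match 0.025 gives s ≈ 37.81.
So α = 0.34·37.81 ≈ 12.85, β = 0.66·37.81 ≈ 24.95.

α ≈ 12.85, β ≈ 24.95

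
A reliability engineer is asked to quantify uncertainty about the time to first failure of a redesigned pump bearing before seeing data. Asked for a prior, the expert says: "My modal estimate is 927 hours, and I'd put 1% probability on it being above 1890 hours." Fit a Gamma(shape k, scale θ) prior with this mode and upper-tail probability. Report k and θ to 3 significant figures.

Gamma(k,θ) with k>1 has mode (k−1)θ, so θ = 927/(k−1).
Need P(X < 1890) = 0.99 with θ tied to k this way. Start at k = 2, θ = 927: P(X<1890) ≈ 0.604.
Too low — raise k to concentrate. Iterating converges to k ≈ 10.6.
Then θ = 927/(10.6−1) ≈ 96.1.

k ≈ 10.6, θ ≈ 96.1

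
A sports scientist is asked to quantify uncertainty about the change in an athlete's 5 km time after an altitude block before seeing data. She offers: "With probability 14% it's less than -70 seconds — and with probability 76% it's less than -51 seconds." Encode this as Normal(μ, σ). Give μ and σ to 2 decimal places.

The p-quantile of Normal(μ,σ) is μ + z_p·σ, with z_{0.14} = -1.08 and z_{0.76} = 0.7063.
Eliminate σ: μ = (z₂·x₁ − z₁·x₂)/(z₂ − z₁) = (0.7063·-70 − (-1.08)·-51)/1.787 = -58.51.
Then σ = (x₂ − x₁)/(z₂ − z₁) = (-51 − -70)/1.787 = 10.63.

μ = -58.51, σ = 10.63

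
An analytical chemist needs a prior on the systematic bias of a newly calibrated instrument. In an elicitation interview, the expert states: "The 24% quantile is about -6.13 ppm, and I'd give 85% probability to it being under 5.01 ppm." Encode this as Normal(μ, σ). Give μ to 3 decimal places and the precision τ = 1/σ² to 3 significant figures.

The p-quantile of Normal(μ,σ) is μ + z_p·σ, with z_{0.24} = -0.7063 and z_{0.85} = 1.036.
Eliminate σ: μ = (z₂·x₁ − z₁·x₂)/(z₂ − z₁) = (1.036·-6.13 − (-0.7063)·5.01)/1.743 = -1.615.
Then σ = (x₂ − x₁)/(z₂ − z₁) = (5.01 − -6.13)/1.743 = 6.392.
Precision τ = 1/σ² = 1/6.392² = 0.0245.

μ = -1.615, τ = 0.0245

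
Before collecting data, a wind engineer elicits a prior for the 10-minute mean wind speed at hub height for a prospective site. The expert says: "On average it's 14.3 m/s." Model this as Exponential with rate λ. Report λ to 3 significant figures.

Exponential mean = 1/λ, so λ = 1/14.3 = 0.0699.

λ ≈ 0.0699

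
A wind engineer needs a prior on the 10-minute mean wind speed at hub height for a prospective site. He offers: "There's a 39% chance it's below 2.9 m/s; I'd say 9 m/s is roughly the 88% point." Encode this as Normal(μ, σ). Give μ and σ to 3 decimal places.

μ = 4.072, σ = 4.194

For Normal(μ,σ), the p-quantile is μ + z_p·σ. Here z_{0.39} = -0.2793, z_{0.88} = 1.175.
So 2.9 = μ − 0.2793σ and 9 = μ + 1.175σ.
Subtracting: σ = (9 − 2.9)/(1.175 − (-0.2793)) = 4.194.
Then μ = 2.9 − (-0.2793)·4.194 = 4.072.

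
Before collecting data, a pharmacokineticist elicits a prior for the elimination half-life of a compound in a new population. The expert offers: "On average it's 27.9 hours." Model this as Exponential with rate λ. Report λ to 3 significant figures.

λ ≈ 0.0358

Exponential mean = 1/λ, so λ = 1/27.9 = 0.0358.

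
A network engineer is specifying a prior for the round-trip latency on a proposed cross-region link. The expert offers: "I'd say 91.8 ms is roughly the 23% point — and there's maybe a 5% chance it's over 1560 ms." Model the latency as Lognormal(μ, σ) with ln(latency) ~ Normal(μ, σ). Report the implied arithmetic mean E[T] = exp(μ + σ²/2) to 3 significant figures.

E[T] ≈ 448 ms

If T ~ Lognormal(μ,σ) then ln T ~ Normal(μ,σ), so the p-quantile of ln T is μ + z_p·σ.
ln(91.8) = 4.52 and ln(1560) = 7.352; z_{0.23} = -0.7388, z_{0.95} = 1.645.
σ = (7.352 − 4.52)/(1.645 − (-0.7388)) = 1.188.
μ = 4.52 − (-0.7388)·1.188 = 5.398.
E[T] = exp(μ + σ²/2) = exp(5.398 + 0.7062) = 448 ms.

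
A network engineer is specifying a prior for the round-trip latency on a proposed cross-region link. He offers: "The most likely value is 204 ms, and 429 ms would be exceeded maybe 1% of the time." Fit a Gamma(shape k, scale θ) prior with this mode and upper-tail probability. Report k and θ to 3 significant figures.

k ≈ 9.8, θ ≈ 23.2

Gamma(k,θ) with k>1 has mode (k−1)θ, so θ = 204/(k−1).
Need P(X < 429) = 0.99 with θ tied to k this way. Start at k = 2, θ = 204: P(X<429) ≈ 0.621.
Too low — raise k to concentrate. Iterating converges to k ≈ 9.8.
Then θ = 204/(9.8−1) ≈ 23.2.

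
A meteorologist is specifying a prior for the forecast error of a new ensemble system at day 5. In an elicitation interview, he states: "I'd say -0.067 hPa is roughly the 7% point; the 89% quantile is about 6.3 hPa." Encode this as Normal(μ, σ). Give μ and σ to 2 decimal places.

For Normal(μ,σ), the p-quantile is μ + z_p·σ. Here z_{0.07} = -1.476, z_{0.89} = 1.227.
So -0.067 = μ − 1.476σ and 6.3 = μ + 1.227σ.
Subtracting: σ = (6.3 − -0.067)/(1.227 − (-1.476)) = 2.36.
Then μ = -0.067 − (-1.476)·2.36 = 3.41.

μ = 3.41, σ = 2.36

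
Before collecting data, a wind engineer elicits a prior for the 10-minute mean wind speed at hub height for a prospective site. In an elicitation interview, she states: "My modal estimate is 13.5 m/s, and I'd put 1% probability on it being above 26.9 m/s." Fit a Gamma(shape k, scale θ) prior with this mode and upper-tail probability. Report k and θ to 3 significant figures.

Gamma(k,θ) with k>1 has mode (k−1)θ, so θ = 13.5/(k−1).
Need P(X < 26.9) = 0.99 with θ tied to k this way. Start at k = 2, θ = 13.5: P(X<26.9) ≈ 0.592.
Too low — raise k to concentrate. Iterating converges to k ≈ 11.3.
Then θ = 13.5/(11.3−1) ≈ 1.31.

k ≈ 11.3, θ ≈ 1.31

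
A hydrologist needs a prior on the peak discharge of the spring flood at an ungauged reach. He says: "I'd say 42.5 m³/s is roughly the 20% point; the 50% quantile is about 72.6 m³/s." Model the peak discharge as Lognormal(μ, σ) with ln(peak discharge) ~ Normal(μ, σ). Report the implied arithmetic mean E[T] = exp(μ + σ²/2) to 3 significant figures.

If T ~ Lognormal(μ,σ) then ln T ~ Normal(μ,σ), so the p-quantile of ln T is μ + z_p·σ.
ln(42.5) = 3.75 and ln(72.6) = 4.285; z_{0.2} = -0.8416, z_{0.5} = 0.
σ = (4.285 − 3.75)/(0 − (-0.8416)) = 0.636.
μ = 3.75 − (-0.8416)·0.636 = 4.285.
E[T] = exp(μ + σ²/2) = exp(4.285 + 0.2024) = 88.9 m³/s.

E[T] ≈ 88.9 m³/s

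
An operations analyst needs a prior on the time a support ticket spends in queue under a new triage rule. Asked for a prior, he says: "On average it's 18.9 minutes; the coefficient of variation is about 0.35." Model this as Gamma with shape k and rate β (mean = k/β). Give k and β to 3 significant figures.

For Gamma(k, rate β): mean = k/β, variance = k/β², so CV = 1/√k.
CV = 0.35, hence k = 1/CV² = 8.16.
Then β = k/mean = 8.16/18.9 = 0.432.

k ≈ 8.16, β ≈ 0.432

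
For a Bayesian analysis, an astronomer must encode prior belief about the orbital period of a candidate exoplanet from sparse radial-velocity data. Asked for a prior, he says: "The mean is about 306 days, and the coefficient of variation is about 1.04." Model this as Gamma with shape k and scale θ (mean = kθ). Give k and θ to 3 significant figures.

k ≈ 0.925, θ ≈ 331

For Gamma(k, scale θ): mean = kθ, variance = kθ², so CV = 1/√k.
CV = 1.04, hence k = 1/CV² = 0.925.
Then θ = mean/k = 306/0.925 = 331.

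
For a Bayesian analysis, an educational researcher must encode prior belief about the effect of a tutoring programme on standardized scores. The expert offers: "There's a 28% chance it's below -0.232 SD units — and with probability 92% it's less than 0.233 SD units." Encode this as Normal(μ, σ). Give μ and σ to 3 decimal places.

For Normal(μ,σ), the p-quantile is μ + z_p·σ. Here z_{0.28} = -0.5828, z_{0.92} = 1.405.
So -0.232 = μ − 0.5828σ and 0.233 = μ + 1.405σ.
Subtracting: σ = (0.233 − -0.232)/(1.405 − (-0.5828)) = 0.234.
Then μ = -0.232 − (-0.5828)·0.234 = -0.096.

μ = -0.096, σ = 0.234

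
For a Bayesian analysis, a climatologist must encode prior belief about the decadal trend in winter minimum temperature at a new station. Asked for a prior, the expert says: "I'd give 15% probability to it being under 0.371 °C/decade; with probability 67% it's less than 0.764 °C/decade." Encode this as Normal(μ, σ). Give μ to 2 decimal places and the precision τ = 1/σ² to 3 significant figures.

For Normal(μ,σ), the p-quantile is μ + z_p·σ. Here z_{0.15} = -1.036, z_{0.67} = 0.4399.
So 0.371 = μ − 1.036σ and 0.764 = μ + 0.4399σ.
Subtracting: σ = (0.764 − 0.371)/(0.4399 − (-1.036)) = 0.27.
Then μ = 0.371 − (-1.036)·0.27 = 0.65.
Precision τ = 1/σ² = 1/0.2662² = 14.1.

μ = 0.65, τ = 14.1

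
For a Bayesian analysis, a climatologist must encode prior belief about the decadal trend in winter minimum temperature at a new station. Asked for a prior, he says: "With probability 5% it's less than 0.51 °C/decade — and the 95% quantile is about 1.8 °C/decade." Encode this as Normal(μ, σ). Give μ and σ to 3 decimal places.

The p-quantile of Normal(μ,σ) is μ + z_p·σ, with z_{0.05} = -1.645 and z_{0.95} = 1.645.
Eliminate σ: μ = (z₂·x₁ − z₁·x₂)/(z₂ − z₁) = (1.645·0.51 − (-1.645)·1.8)/3.29 = 1.155.
Then σ = (x₂ − x₁)/(z₂ − z₁) = (1.8 − 0.51)/3.29 = 0.392.

μ = 1.155, σ = 0.392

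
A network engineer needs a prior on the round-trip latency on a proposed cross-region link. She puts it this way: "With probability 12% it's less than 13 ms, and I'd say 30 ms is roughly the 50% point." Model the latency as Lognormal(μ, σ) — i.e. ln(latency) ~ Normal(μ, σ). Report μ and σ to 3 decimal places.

If T ~ Lognormal(μ,σ) then ln T ~ Normal(μ,σ), so the p-quantile of ln T is μ + z_p·σ.
ln(13) = 2.565 and ln(30) = 3.401; z_{0.12} = -1.175, z_{0.5} = 0.
σ = (3.401 − 2.565)/(0 − (-1.175)) = 0.712.
μ = 2.565 − (-1.175)·0.712 = 3.401.

μ ≈ 3.401, σ ≈ 0.712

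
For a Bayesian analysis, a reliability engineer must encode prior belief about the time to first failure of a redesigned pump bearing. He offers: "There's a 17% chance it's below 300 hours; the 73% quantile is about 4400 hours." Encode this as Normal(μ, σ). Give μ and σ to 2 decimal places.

μ = 2796.57, σ = 2616.50

The p-quantile of Normal(μ,σ) is μ + z_p·σ, with z_{0.17} = -0.9542 and z_{0.73} = 0.6128.
Eliminate σ: μ = (z₂·x₁ − z₁·x₂)/(z₂ − z₁) = (0.6128·300 − (-0.9542)·4400)/1.567 = 2796.57.
Then σ = (x₂ − x₁)/(z₂ − z₁) = (4400 − 300)/1.567 = 2616.50.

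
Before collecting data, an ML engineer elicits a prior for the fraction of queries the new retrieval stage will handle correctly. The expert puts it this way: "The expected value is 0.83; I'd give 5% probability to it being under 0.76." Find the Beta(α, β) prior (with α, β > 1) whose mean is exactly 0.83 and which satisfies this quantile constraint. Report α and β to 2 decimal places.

α ≈ 72.15, β ≈ 14.78

With mean 0.83 fixed, write α = 0.83s, β = 0.17s where s = α+β.
Need P(θ < 0.76) = 0.05 under Beta(0.83s, 0.17s). Normal approximation: (q−m)/√(m(1−m)/s) ≈ z_{0.05} = -1.64, so s ≈ 0.83·0.17·(-1.64)²/(0.76−0.83)² = 77.9.
At s = 77.9: P(θ<0.76) ≈ 0.059. Adjusting to match 0.05 gives s ≈ 86.93.
So α = 0.83·86.93 ≈ 72.15, β = 0.17·86.93 ≈ 14.78.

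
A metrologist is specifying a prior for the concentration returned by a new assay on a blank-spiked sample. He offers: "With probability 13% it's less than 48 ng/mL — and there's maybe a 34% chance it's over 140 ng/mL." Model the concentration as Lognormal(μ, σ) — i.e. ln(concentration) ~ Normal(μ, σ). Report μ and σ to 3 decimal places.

If T ~ Lognormal(μ,σ) then ln T ~ Normal(μ,σ), so the p-quantile of ln T is μ + z_p·σ.
ln(48) = 3.871 and ln(140) = 4.942; z_{0.13} = -1.126, z_{0.66} = 0.4125.
σ = (4.942 − 3.871)/(0.4125 − (-1.126)) = 0.696.
μ = 3.871 − (-1.126)·0.696 = 4.655.

μ ≈ 4.655, σ ≈ 0.696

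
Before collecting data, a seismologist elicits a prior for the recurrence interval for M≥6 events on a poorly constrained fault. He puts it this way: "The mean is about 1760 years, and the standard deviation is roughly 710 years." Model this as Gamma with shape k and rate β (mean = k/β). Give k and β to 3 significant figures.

k ≈ 6.14, β ≈ 0.00349

For Gamma(k, rate β): mean = k/β, variance = k/β², so CV = 1/√k.
CV = SD/mean = 710/1760 = 0.4034, hence k = 1/CV² = 6.14.
Then β = k/mean = 6.14/1760 = 0.00349.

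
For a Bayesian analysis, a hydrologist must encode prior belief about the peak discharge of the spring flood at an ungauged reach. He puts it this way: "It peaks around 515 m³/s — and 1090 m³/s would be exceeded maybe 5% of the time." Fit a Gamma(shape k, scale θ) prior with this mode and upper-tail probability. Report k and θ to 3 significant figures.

Gamma(k,θ) with k>1 has mode (k−1)θ, so θ = 515/(k−1).
Need P(X < 1090) = 0.95 with θ tied to k this way. Start at k = 2, θ = 515: P(X<1090) ≈ 0.625.
Too low — raise k to concentrate. Iterating converges to k ≈ 5.91.
Then θ = 515/(5.91−1) ≈ 105.

k ≈ 5.91, θ ≈ 105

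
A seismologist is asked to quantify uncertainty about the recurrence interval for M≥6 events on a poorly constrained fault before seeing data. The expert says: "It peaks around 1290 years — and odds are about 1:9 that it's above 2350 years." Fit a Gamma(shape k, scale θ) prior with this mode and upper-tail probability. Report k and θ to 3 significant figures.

Gamma(k,θ) with k>1 has mode (k−1)θ, so θ = 1290/(k−1).
Need P(X < 2350) = 0.9 with θ tied to k this way. Start at k = 2, θ = 1290: P(X<2350) ≈ 0.544.
Too low — raise k to concentrate. Iterating converges to k ≈ 6.3.
Then θ = 1290/(6.3−1) ≈ 243.

k ≈ 6.3, θ ≈ 243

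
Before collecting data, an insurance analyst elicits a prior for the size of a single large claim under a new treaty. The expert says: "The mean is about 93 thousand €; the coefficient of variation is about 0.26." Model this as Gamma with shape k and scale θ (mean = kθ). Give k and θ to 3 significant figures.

For Gamma(k, scale θ): mean = kθ, variance = kθ², so CV = 1/√k.
CV = 0.26, hence k = 1/CV² = 14.8.
Then θ = mean/k = 93/14.8 = 6.29.

k ≈ 14.8, θ ≈ 6.29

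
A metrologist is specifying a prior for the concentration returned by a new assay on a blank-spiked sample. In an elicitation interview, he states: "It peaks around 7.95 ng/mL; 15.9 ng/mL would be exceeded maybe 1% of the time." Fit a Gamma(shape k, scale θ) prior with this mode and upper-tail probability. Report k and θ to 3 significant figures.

k ≈ 11.2, θ ≈ 0.778

Gamma(k,θ) with k>1 has mode (k−1)θ, so θ = 7.95/(k−1).
Need P(X < 15.9) = 0.99 with θ tied to k this way. Start at k = 2, θ = 7.95: P(X<15.9) ≈ 0.594.
Too low — raise k to concentrate. Iterating converges to k ≈ 11.2.
Then θ = 7.95/(11.2−1) ≈ 0.778.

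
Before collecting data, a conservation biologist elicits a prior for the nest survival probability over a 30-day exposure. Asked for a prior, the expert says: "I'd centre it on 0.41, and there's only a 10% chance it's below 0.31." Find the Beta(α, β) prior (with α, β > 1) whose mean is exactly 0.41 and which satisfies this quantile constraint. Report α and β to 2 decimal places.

With mean 0.41 fixed, write α = 0.41s, β = 0.59s where s = α+β.
Need P(θ < 0.31) = 0.1 under Beta(0.41s, 0.59s). Normal approximation: (q−m)/√(m(1−m)/s) ≈ z_{0.1} = -1.28, so s ≈ 0.41·0.59·(-1.28)²/(0.31−0.41)² = 39.7.
At s = 39.7: P(θ<0.31) ≈ 0.096. Adjusting to match 0.1 gives s ≈ 38.54.
So α = 0.41·38.54 ≈ 15.80, β = 0.59·38.54 ≈ 22.74.

α ≈ 15.80, β ≈ 22.74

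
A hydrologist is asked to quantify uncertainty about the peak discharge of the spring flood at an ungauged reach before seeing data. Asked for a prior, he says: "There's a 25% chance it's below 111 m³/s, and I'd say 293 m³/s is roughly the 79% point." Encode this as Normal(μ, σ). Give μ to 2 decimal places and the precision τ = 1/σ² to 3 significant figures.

μ = 193.89, τ = 6.62e-05

For Normal(μ,σ), the p-quantile is μ + z_p·σ. Here z_{0.25} = -0.6745, z_{0.79} = 0.8064.
So 111 = μ − 0.6745σ and 293 = μ + 0.8064σ.
Subtracting: σ = (293 − 111)/(0.8064 − (-0.6745)) = 122.90.
Then μ = 111 − (-0.6745)·122.90 = 193.89.
Precision τ = 1/σ² = 1/122.9² = 6.62e-05.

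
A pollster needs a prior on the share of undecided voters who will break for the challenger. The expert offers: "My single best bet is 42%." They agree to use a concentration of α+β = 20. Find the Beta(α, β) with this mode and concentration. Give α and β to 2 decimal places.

For α,β > 1 the Beta mode is (α−1)/(α+β−2). With α+β = 20, the mode is (α−1)/18.
Set (α−1)/18 = 0.42 → α = 1 + 0.42·18 = 8.56.
β = 20 − α = 11.44.

α = 8.56, β = 11.44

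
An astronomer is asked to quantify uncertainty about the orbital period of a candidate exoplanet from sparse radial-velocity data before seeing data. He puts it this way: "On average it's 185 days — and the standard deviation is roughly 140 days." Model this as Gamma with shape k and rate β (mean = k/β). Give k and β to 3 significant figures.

For Gamma(k, rate β): mean = k/β, variance = k/β², so CV = 1/√k.
CV = SD/mean = 140/185 = 0.7568, hence k = 1/CV² = 1.75.
Then β = k/mean = 1.75/185 = 0.00944.

k ≈ 1.75, β ≈ 0.00944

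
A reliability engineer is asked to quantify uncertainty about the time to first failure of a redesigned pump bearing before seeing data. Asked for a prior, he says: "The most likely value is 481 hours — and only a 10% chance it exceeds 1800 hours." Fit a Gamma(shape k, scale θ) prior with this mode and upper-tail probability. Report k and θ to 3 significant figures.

Gamma(k,θ) with k>1 has mode (k−1)θ, so θ = 481/(k−1).
Need P(X < 1800) = 0.9 with θ tied to k this way. Start at k = 2, θ = 481: P(X<1800) ≈ 0.888.
Too low — raise k to concentrate. Iterating converges to k ≈ 2.07.
Then θ = 481/(2.07−1) ≈ 452.

k ≈ 2.07, θ ≈ 452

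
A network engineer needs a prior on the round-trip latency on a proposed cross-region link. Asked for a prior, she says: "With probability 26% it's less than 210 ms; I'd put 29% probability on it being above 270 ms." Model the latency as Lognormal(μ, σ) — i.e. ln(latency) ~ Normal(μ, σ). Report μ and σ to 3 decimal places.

If T ~ Lognormal(μ,σ) then ln T ~ Normal(μ,σ), so the p-quantile of ln T is μ + z_p·σ.
ln(210) = 5.347 and ln(270) = 5.598; z_{0.26} = -0.6433, z_{0.71} = 0.5534.
σ = (5.598 − 5.347)/(0.5534 − (-0.6433)) = 0.210.
μ = 5.347 − (-0.6433)·0.210 = 5.482.

μ ≈ 5.482, σ ≈ 0.210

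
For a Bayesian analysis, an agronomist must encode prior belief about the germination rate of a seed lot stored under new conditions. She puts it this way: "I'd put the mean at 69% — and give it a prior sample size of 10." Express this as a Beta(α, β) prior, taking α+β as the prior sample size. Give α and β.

Under the effective-sample-size interpretation, Beta(α, β) has prior mean α/(α+β) and prior sample size α+β.
So α+β = 10 and α/(α+β) = 0.69, giving α = 0.69·10 = 6.9 and β = 10 − 6.9 = 3.1.

α = 6.9, β = 3.1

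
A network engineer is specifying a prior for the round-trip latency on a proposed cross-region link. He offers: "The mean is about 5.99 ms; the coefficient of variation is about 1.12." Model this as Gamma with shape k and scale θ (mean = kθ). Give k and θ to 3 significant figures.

k ≈ 0.797, θ ≈ 7.51

For Gamma(k, scale θ): mean = kθ, variance = kθ², so CV = 1/√k.
CV = 1.12, hence k = 1/CV² = 0.797.
Then θ = mean/k = 5.99/0.797 = 7.51.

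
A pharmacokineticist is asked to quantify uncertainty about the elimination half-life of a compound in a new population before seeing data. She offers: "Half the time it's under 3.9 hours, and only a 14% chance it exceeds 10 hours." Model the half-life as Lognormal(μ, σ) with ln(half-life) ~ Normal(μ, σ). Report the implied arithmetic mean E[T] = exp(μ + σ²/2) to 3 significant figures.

If T ~ Lognormal(μ,σ) then ln T ~ Normal(μ,σ), so the p-quantile of ln T is μ + z_p·σ.
ln(3.9) = 1.361 and ln(10) = 2.303; z_{0.5} = 0, z_{0.86} = 1.08.
σ = (2.303 − 1.361)/(1.08 − (0)) = 0.872.
μ = 1.361 − (0)·0.872 = 1.361.
E[T] = exp(μ + σ²/2) = exp(1.361 + 0.3798) = 5.7 hours.

E[T] ≈ 5.7 hours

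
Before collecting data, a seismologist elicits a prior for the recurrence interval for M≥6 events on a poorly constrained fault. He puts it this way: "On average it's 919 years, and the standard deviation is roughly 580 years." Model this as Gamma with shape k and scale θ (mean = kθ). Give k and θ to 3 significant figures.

For Gamma(k, scale θ): mean = kθ, variance = kθ², so CV = 1/√k.
CV = SD/mean = 580/919 = 0.6311, hence k = 1/CV² = 2.51.
Then θ = mean/k = 919/2.51 = 366.

k ≈ 2.51, θ ≈ 366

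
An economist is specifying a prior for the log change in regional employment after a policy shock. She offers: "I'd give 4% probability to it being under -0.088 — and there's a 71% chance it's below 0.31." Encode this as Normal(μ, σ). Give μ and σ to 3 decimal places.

For Normal(μ,σ), the p-quantile is μ + z_p·σ. Here z_{0.04} = -1.751, z_{0.71} = 0.5534.
So -0.088 = μ − 1.751σ and 0.31 = μ + 0.5534σ.
Subtracting: σ = (0.31 − -0.088)/(0.5534 − (-1.751)) = 0.173.
Then μ = -0.088 − (-1.751)·0.173 = 0.214.

μ = 0.214, σ = 0.173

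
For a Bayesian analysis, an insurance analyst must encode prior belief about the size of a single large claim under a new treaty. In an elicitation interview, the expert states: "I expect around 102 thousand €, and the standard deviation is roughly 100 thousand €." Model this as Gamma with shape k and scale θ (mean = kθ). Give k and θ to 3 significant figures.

For Gamma(k, scale θ): mean = kθ, variance = kθ², so CV = 1/√k.
CV = SD/mean = 100/102 = 0.9804, hence k = 1/CV² = 1.04.
Then θ = mean/k = 102/1.04 = 98.

k ≈ 1.04, θ ≈ 98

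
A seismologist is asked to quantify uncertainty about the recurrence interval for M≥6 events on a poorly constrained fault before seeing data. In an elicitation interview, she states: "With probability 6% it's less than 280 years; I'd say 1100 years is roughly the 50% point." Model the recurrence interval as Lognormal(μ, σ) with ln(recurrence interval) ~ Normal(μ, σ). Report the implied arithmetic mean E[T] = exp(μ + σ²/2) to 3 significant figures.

If T ~ Lognormal(μ,σ) then ln T ~ Normal(μ,σ), so the p-quantile of ln T is μ + z_p·σ.
ln(280) = 5.635 and ln(1100) = 7.003; z_{0.06} = -1.555, z_{0.5} = 0.
σ = (7.003 − 5.635)/(0 − (-1.555)) = 0.880.
μ = 5.635 − (-1.555)·0.880 = 7.003.
E[T] = exp(μ + σ²/2) = exp(7.003 + 0.3872) = 1620 years.

E[T] ≈ 1620 years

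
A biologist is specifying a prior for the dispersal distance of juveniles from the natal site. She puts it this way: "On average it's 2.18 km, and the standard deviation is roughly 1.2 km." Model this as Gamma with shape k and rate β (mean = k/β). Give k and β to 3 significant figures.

For Gamma(k, rate β): mean = k/β, variance = k/β², so CV = 1/√k.
CV = SD/mean = 1.2/2.18 = 0.5505, hence k = 1/CV² = 3.3.
Then β = k/mean = 3.3/2.18 = 1.51.

k ≈ 3.3, β ≈ 1.51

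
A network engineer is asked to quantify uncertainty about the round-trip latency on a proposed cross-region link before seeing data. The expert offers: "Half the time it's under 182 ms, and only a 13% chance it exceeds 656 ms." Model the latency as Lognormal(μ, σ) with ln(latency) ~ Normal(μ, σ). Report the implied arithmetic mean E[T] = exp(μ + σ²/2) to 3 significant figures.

E[T] ≈ 348 ms

If T ~ Lognormal(μ,σ) then ln T ~ Normal(μ,σ), so the p-quantile of ln T is μ + z_p·σ.
ln(182) = 5.204 and ln(656) = 6.486; z_{0.5} = 0, z_{0.87} = 1.126.
σ = (6.486 − 5.204)/(1.126 − (0)) = 1.138.
μ = 5.204 − (0)·1.138 = 5.204.
E[T] = exp(μ + σ²/2) = exp(5.204 + 0.6478) = 348 ms.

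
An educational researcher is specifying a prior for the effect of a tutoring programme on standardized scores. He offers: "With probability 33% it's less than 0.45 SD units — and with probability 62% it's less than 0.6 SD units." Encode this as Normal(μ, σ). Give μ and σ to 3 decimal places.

The p-quantile of Normal(μ,σ) is μ + z_p·σ, with z_{0.33} = -0.4399 and z_{0.62} = 0.3055.
Eliminate σ: μ = (z₂·x₁ − z₁·x₂)/(z₂ − z₁) = (0.3055·0.45 − (-0.4399)·0.6)/0.7454 = 0.539.
Then σ = (x₂ − x₁)/(z₂ − z₁) = (0.6 − 0.45)/0.7454 = 0.201.

μ = 0.539, σ = 0.201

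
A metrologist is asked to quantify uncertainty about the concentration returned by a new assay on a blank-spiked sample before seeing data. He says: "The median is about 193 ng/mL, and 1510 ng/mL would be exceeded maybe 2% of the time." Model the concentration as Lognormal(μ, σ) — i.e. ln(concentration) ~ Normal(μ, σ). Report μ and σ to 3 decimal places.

μ ≈ 5.263, σ ≈ 1.002

If T ~ Lognormal(μ,σ) then ln T ~ Normal(μ,σ), so the p-quantile of ln T is μ + z_p·σ.
ln(193) = 5.263 and ln(1510) = 7.32; z_{0.5} = 0, z_{0.98} = 2.054.
σ = (7.32 − 5.263)/(2.054 − (0)) = 1.002.
μ = 5.263 − (0)·1.002 = 5.263.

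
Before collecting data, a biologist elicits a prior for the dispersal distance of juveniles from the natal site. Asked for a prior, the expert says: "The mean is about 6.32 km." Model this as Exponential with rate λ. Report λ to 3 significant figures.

Exponential mean = 1/λ, so λ = 1/6.32 = 0.158.

λ ≈ 0.158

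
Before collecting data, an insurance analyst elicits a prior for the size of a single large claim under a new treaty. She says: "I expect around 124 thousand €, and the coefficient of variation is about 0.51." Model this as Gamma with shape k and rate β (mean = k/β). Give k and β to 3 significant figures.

k ≈ 3.84, β ≈ 0.031

For Gamma(k, rate β): mean = k/β, variance = k/β², so CV = 1/√k.
CV = 0.51, hence k = 1/CV² = 3.84.
Then β = k/mean = 3.84/124 = 0.031.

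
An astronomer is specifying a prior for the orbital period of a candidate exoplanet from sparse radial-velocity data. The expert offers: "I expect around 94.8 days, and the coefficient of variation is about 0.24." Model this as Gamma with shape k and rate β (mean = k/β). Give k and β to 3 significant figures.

For Gamma(k, rate β): mean = k/β, variance = k/β², so CV = 1/√k.
CV = 0.24, hence k = 1/CV² = 17.4.
Then β = k/mean = 17.4/94.8 = 0.183.

k ≈ 17.4, β ≈ 0.183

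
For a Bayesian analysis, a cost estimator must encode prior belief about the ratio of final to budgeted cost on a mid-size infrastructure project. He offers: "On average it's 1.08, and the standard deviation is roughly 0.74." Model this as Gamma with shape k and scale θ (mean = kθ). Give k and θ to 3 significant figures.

For Gamma(k, scale θ): mean = kθ, variance = kθ², so CV = 1/√k.
CV = SD/mean = 0.74/1.08 = 0.6852, hence k = 1/CV² = 2.13.
Then θ = mean/k = 1.08/2.13 = 0.507.

k ≈ 2.13, θ ≈ 0.507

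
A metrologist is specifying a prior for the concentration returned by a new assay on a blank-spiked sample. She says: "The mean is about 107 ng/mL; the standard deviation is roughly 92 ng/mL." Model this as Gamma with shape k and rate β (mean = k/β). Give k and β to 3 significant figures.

For Gamma(k, rate β): mean = k/β, variance = k/β², so CV = 1/√k.
CV = SD/mean = 92/107 = 0.8598, hence k = 1/CV² = 1.35.
Then β = k/mean = 1.35/107 = 0.0126.

k ≈ 1.35, β ≈ 0.0126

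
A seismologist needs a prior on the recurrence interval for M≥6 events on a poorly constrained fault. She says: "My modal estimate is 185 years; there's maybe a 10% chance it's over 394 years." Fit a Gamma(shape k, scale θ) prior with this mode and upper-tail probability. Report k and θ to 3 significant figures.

k ≈ 4.36, θ ≈ 55

Gamma(k,θ) with k>1 has mode (k−1)θ, so θ = 185/(k−1).
Need P(X < 394) = 0.9 with θ tied to k this way. Start at k = 2, θ = 185: P(X<394) ≈ 0.628.
Too low — raise k to concentrate. Iterating converges to k ≈ 4.36.
Then θ = 185/(4.36−1) ≈ 55.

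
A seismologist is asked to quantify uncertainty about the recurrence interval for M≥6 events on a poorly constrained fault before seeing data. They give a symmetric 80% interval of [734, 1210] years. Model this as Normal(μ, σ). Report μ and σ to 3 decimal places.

A symmetric 80% interval runs μ ± z·σ with z = 1.282.
Half-width = 238, so σ = 238/1.282 = 185.712.
μ is the interval midpoint, 972.000.

μ = 972.000, σ = 185.712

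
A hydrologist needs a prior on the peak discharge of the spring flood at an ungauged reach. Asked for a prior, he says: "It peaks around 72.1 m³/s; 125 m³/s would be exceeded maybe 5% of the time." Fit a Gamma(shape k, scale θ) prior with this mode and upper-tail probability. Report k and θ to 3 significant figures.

Gamma(k,θ) with k>1 has mode (k−1)θ, so θ = 72.1/(k−1).
Need P(X < 125) = 0.95 with θ tied to k this way. Start at k = 2, θ = 72.1: P(X<125) ≈ 0.517.
Too low — raise k to concentrate. Iterating converges to k ≈ 10.2.
Then θ = 72.1/(10.2−1) ≈ 7.82.

k ≈ 10.2, θ ≈ 7.82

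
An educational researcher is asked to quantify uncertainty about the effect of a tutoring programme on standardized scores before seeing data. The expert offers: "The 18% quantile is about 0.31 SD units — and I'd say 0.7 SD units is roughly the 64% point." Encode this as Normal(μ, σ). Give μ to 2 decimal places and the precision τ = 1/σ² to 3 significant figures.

μ = 0.59, τ = 10.7

The p-quantile of Normal(μ,σ) is μ + z_p·σ, with z_{0.18} = -0.9154 and z_{0.64} = 0.3585.
Eliminate σ: μ = (z₂·x₁ − z₁·x₂)/(z₂ − z₁) = (0.3585·0.31 − (-0.9154)·0.7)/1.274 = 0.59.
Then σ = (x₂ − x₁)/(z₂ − z₁) = (0.7 − 0.31)/1.274 = 0.31.
Precision τ = 1/σ² = 1/0.3062² = 10.7.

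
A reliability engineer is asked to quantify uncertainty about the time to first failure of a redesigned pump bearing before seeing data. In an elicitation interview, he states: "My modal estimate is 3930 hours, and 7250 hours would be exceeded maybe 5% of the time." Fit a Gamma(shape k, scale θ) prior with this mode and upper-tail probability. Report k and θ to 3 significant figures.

Gamma(k,θ) with k>1 has mode (k−1)θ, so θ = 3930/(k−1).
Need P(X < 7250) = 0.95 with θ tied to k this way. Start at k = 2, θ = 3930: P(X<7250) ≈ 0.550.
Too low — raise k to concentrate. Iterating converges to k ≈ 8.42.
Then θ = 3930/(8.42−1) ≈ 529.

k ≈ 8.42, θ ≈ 529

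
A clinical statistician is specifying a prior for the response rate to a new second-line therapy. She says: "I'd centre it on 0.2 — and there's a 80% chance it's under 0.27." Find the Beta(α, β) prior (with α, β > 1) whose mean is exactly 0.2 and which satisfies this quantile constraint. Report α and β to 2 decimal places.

With mean 0.2 fixed, write α = 0.2s, β = 0.8s where s = α+β.
Need P(θ < 0.27) = 0.8 under Beta(0.2s, 0.8s). Normal approximation: (q−m)/√(m(1−m)/s) ≈ z_{0.8} = 0.842, so s ≈ 0.2·0.8·(0.842)²/(0.27−0.2)² = 23.1.
At s = 23.1: P(θ<0.27) ≈ 0.810. Adjusting to match 0.8 gives s ≈ 20.81.
So α = 0.2·20.81 ≈ 4.16, β = 0.8·20.81 ≈ 16.65.

α ≈ 4.16, β ≈ 16.65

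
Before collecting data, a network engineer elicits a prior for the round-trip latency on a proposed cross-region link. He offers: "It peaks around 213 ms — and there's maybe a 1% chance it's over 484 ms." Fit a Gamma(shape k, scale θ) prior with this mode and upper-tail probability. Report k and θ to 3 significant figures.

k ≈ 8.11, θ ≈ 30

Gamma(k,θ) with k>1 has mode (k−1)θ, so θ = 213/(k−1).
Need P(X < 484) = 0.99 with θ tied to k this way. Start at k = 2, θ = 213: P(X<484) ≈ 0.663.
Too low — raise k to concentrate. Iterating converges to k ≈ 8.11.
Then θ = 213/(8.11−1) ≈ 30.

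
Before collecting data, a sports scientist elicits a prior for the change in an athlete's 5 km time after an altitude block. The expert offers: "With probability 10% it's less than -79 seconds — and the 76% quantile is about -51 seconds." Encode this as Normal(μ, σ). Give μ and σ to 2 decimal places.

μ = -60.95, σ = 14.09

The p-quantile of Normal(μ,σ) is μ + z_p·σ, with z_{0.1} = -1.282 and z_{0.76} = 0.7063.
Eliminate σ: μ = (z₂·x₁ − z₁·x₂)/(z₂ − z₁) = (0.7063·-79 − (-1.282)·-51)/1.988 = -60.95.
Then σ = (x₂ − x₁)/(z₂ − z₁) = (-51 − -79)/1.988 = 14.09.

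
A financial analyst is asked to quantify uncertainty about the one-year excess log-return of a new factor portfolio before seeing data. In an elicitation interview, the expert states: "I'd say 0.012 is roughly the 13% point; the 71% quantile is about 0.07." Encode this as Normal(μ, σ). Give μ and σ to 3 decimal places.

For Normal(μ,σ), the p-quantile is μ + z_p·σ. Here z_{0.13} = -1.126, z_{0.71} = 0.5534.
So 0.012 = μ − 1.126σ and 0.07 = μ + 0.5534σ.
Subtracting: σ = (0.07 − 0.012)/(0.5534 − (-1.126)) = 0.035.
Then μ = 0.012 − (-1.126)·0.035 = 0.051.

μ = 0.051, σ = 0.035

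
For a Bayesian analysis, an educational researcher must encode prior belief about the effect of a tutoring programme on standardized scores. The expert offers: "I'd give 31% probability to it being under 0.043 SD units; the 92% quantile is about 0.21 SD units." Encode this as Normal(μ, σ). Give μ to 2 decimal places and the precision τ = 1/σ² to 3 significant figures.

The p-quantile of Normal(μ,σ) is μ + z_p·σ, with z_{0.31} = -0.4959 and z_{0.92} = 1.405.
Eliminate σ: μ = (z₂·x₁ − z₁·x₂)/(z₂ − z₁) = (1.405·0.043 − (-0.4959)·0.21)/1.901 = 0.09.
Then σ = (x₂ − x₁)/(z₂ − z₁) = (0.21 − 0.043)/1.901 = 0.09.
Precision τ = 1/σ² = 1/0.08785² = 130.

μ = 0.09, τ = 130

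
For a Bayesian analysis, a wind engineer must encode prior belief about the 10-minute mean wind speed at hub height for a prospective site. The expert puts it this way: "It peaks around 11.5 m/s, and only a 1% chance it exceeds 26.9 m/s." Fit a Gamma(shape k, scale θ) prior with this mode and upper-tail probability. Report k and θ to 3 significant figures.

k ≈ 7.59, θ ≈ 1.74

Gamma(k,θ) with k>1 has mode (k−1)θ, so θ = 11.5/(k−1).
Need P(X < 26.9) = 0.99 with θ tied to k this way. Start at k = 2, θ = 11.5: P(X<26.9) ≈ 0.678.
Too low — raise k to concentrate. Iterating converges to k ≈ 7.59.
Then θ = 11.5/(7.59−1) ≈ 1.74.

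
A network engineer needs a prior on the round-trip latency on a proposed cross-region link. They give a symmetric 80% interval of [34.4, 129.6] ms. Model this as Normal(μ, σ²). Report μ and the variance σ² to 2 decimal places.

A symmetric 80% interval runs μ ± z·σ with z = 1.282.
Half-width = 47.6, so σ = 47.6/1.282 = 37.142 and σ² = 1379.56.
μ is the interval midpoint, 82.00.

μ = 82.00, σ² = 1379.56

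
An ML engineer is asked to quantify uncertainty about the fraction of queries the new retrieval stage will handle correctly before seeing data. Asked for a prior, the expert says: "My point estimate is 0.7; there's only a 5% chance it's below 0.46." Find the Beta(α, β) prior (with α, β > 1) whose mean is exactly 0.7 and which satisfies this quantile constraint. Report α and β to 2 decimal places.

α ≈ 7.57, β ≈ 3.25

With mean 0.7 fixed, write α = 0.7s, β = 0.3s where s = α+β.
Need P(θ < 0.46) = 0.05 under Beta(0.7s, 0.3s). Normal approximation: (q−m)/√(m(1−m)/s) ≈ z_{0.05} = -1.64, so s ≈ 0.7·0.3·(-1.64)²/(0.46−0.7)² = 9.9.
At s = 9.9: P(θ<0.46) ≈ 0.058. Adjusting to match 0.05 gives s ≈ 10.82.
So α = 0.7·10.82 ≈ 7.57, β = 0.3·10.82 ≈ 3.25.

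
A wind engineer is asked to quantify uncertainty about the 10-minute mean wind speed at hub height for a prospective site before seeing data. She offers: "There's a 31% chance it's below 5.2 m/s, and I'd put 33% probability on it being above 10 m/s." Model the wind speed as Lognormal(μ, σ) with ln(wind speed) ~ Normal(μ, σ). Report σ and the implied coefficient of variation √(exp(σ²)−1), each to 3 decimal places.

σ ≈ 0.699, CV ≈ 0.793

If T ~ Lognormal(μ,σ) then ln T ~ Normal(μ,σ), so the p-quantile of ln T is μ + z_p·σ.
ln(5.2) = 1.649 and ln(10) = 2.303; z_{0.31} = -0.4959, z_{0.67} = 0.4399.
σ = (2.303 − 1.649)/(0.4399 − (-0.4959)) = 0.699.
μ = 1.649 − (-0.4959)·0.699 = 1.995.
CV = √(exp(σ²)−1) = √(exp(0.4883)−1) = 0.793.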